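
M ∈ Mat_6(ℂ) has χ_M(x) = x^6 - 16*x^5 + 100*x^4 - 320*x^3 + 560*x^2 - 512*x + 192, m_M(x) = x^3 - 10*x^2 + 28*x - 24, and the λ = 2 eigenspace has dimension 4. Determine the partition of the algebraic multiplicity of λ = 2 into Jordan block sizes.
Block sizes for λ = 2: [2, 1, 1, 1]

Step 1 — from the characteristic polynomial, algebraic multiplicity of λ = 2 is 5. From dim ker(M − (2)·I) = 4, there are exactly 4 Jordan blocks for λ = 2.
Step 2 — from the minimal polynomial, the factor (x − 2)^2 tells us the largest block for λ = 2 has size 2.
Step 3 — with total size 5, 4 blocks, and largest block 2, the block sizes (in nonincreasing order) are [2, 1, 1, 1].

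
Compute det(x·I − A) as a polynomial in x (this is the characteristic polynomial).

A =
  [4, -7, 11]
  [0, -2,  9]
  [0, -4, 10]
x^3 - 12*x^2 + 48*x - 64

Expanding det(x·I − A) (e.g. by cofactor expansion or by noting that A is similar to its Jordan form J, which has the same characteristic polynomial as A) gives
  χ_A(x) = x^3 - 12*x^2 + 48*x - 64
which factors as (x - 4)^3. The eigenvalues (with algebraic multiplicities) are λ = 4 with multiplicity 3.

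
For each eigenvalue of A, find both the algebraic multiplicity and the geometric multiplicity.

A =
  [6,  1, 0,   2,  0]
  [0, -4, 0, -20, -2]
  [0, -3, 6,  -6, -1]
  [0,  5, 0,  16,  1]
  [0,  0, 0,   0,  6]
λ = 6: alg = 5, geom = 3

Step 1 — factor the characteristic polynomial to read off the algebraic multiplicities:
  χ_A(x) = (x - 6)^5

Step 2 — compute geometric multiplicities via the rank-nullity identity g(λ) = n − rank(A − λI):
  rank(A − (6)·I) = 2, so dim ker(A − (6)·I) = n − 2 = 3

Summary:
  λ = 6: algebraic multiplicity = 5, geometric multiplicity = 3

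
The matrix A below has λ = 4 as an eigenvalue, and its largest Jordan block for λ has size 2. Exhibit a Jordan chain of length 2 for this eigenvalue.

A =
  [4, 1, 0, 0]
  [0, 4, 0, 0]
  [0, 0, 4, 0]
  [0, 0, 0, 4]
A Jordan chain for λ = 4 of length 2:
v_1 = (1, 0, 0, 0)ᵀ
v_2 = (0, 1, 0, 0)ᵀ

Let N = A − (4)·I. We want v_2 with N^2 v_2 = 0 but N^1 v_2 ≠ 0; then v_{j-1} := N · v_j for j = 2, …, 2.

Pick v_2 = (0, 1, 0, 0)ᵀ.
Then v_1 = N · v_2 = (1, 0, 0, 0)ᵀ.

Sanity check: (A − (4)·I) v_1 = (0, 0, 0, 0)ᵀ = 0. ✓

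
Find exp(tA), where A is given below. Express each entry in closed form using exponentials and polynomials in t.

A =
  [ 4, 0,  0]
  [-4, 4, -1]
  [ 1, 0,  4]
e^{tA} =
  [exp(4*t), 0, 0]
  [-t^2*exp(4*t)/2 - 4*t*exp(4*t), exp(4*t), -t*exp(4*t)]
  [t*exp(4*t), 0, exp(4*t)]

Strategy: write A = P · J · P⁻¹ where J is a Jordan canonical form, so e^{tA} = P · e^{tJ} · P⁻¹, and e^{tJ} can be computed block-by-block.

A has Jordan form
J =
  [4, 1, 0]
  [0, 4, 1]
  [0, 0, 4]
(up to reordering of blocks).

Per-block formulas:
  For a 3×3 Jordan block J_3(4): exp(t · J_3(4)) = e^(4t)·(I + t·N + (t^2/2)·N^2), where N is the 3×3 nilpotent shift.

After assembling e^{tJ} and conjugating by P, we get:

e^{tA} =
  [exp(4*t), 0, 0]
  [-t^2*exp(4*t)/2 - 4*t*exp(4*t), exp(4*t), -t*exp(4*t)]
  [t*exp(4*t), 0, exp(4*t)]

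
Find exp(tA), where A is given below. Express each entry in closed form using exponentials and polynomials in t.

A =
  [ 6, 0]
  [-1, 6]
e^{tA} =
  [exp(6*t), 0]
  [-t*exp(6*t), exp(6*t)]

Strategy: write A = P · J · P⁻¹ where J is a Jordan canonical form, so e^{tA} = P · e^{tJ} · P⁻¹, and e^{tJ} can be computed block-by-block.

A has Jordan form
J =
  [6, 1]
  [0, 6]
(up to reordering of blocks).

Per-block formulas:
  For a 2×2 Jordan block J_2(6): exp(t · J_2(6)) = e^(6t)·(I + t·N), where N is the 2×2 nilpotent shift.

After assembling e^{tJ} and conjugating by P, we get:

e^{tA} =
  [exp(6*t), 0]
  [-t*exp(6*t), exp(6*t)]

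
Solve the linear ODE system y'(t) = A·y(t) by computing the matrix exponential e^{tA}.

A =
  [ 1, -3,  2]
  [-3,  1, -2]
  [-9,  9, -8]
e^{tA} =
  [3*t*exp(-2*t) + exp(-2*t), -3*t*exp(-2*t), 2*t*exp(-2*t)]
  [-3*t*exp(-2*t), 3*t*exp(-2*t) + exp(-2*t), -2*t*exp(-2*t)]
  [-9*t*exp(-2*t), 9*t*exp(-2*t), -6*t*exp(-2*t) + exp(-2*t)]

Strategy: write A = P · J · P⁻¹ where J is a Jordan canonical form, so e^{tA} = P · e^{tJ} · P⁻¹, and e^{tJ} can be computed block-by-block.

A has Jordan form
J =
  [-2,  1,  0]
  [ 0, -2,  0]
  [ 0,  0, -2]
(up to reordering of blocks).

Per-block formulas:
  For a 1×1 block at λ = -2: exp(t · [-2]) = [e^(-2t)].
  For a 2×2 Jordan block J_2(-2): exp(t · J_2(-2)) = e^(-2t)·(I + t·N), where N is the 2×2 nilpotent shift.

After assembling e^{tJ} and conjugating by P, we get:

e^{tA} =
  [3*t*exp(-2*t) + exp(-2*t), -3*t*exp(-2*t), 2*t*exp(-2*t)]
  [-3*t*exp(-2*t), 3*t*exp(-2*t) + exp(-2*t), -2*t*exp(-2*t)]
  [-9*t*exp(-2*t), 9*t*exp(-2*t), -6*t*exp(-2*t) + exp(-2*t)]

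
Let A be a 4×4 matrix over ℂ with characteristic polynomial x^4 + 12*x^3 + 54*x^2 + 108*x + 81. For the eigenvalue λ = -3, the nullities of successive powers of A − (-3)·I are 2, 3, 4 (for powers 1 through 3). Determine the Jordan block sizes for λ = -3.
Block sizes for λ = -3: [3, 1]

From the dimensions of kernels of powers, the number of Jordan blocks of size at least j is d_j − d_{j−1} where d_j = dim ker(N^j) (with d_0 = 0). Computing the differences gives [2, 1, 1].
The number of blocks of size exactly k is (#blocks of size ≥ k) − (#blocks of size ≥ k + 1), so the partition is: 1 block(s) of size 1, 1 block(s) of size 3.
In nonincreasing order the block sizes are [3, 1].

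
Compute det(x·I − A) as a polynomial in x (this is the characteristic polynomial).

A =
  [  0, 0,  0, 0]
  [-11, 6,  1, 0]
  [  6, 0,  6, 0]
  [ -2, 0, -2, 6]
x^4 - 18*x^3 + 108*x^2 - 216*x

Expanding det(x·I − A) (e.g. by cofactor expansion or by noting that A is similar to its Jordan form J, which has the same characteristic polynomial as A) gives
  χ_A(x) = x^4 - 18*x^3 + 108*x^2 - 216*x
which factors as x*(x - 6)^3. The eigenvalues (with algebraic multiplicities) are λ = 0 with multiplicity 1, λ = 6 with multiplicity 3.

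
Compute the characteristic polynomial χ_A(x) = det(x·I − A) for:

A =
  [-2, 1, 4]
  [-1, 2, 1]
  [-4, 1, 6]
x^3 - 6*x^2 + 12*x - 8

Expanding det(x·I − A) (e.g. by cofactor expansion or by noting that A is similar to its Jordan form J, which has the same characteristic polynomial as A) gives
  χ_A(x) = x^3 - 6*x^2 + 12*x - 8
which factors as (x - 2)^3. The eigenvalues (with algebraic multiplicities) are λ = 2 with multiplicity 3.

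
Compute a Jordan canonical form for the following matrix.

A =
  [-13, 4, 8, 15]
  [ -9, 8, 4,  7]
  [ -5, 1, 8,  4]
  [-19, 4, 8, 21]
J_2(6) ⊕ J_2(6)

The characteristic polynomial is
  det(x·I − A) = x^4 - 24*x^3 + 216*x^2 - 864*x + 1296 = (x - 6)^4

Eigenvalues and multiplicities (the geometric multiplicity of λ is n − rank(A − λI), which equals the number of Jordan blocks for λ):
  λ = 6: algebraic multiplicity = 4, geometric multiplicity = 2

Determining the block sizes for each eigenvalue:
  λ = 6: with am = 4 and gm = 2, the partition is not yet determined (e.g. several partitions of 4 into 2 parts exist). Let N = A − (6)·I. Computing rank(N^1) = 2, rank(N^2) = 0; the number of blocks of size ≥ j is rank(N^{j−1}) − rank(N^j), giving [2, 2]. So we have 2 block(s) of size 2 → block sizes [2, 2]

Assembling the blocks gives a Jordan form
J =
  [6, 1, 0, 0]
  [0, 6, 0, 0]
  [0, 0, 6, 1]
  [0, 0, 0, 6]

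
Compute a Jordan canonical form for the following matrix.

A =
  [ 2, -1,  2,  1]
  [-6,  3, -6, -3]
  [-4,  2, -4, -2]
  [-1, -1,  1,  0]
J_2(0) ⊕ J_1(0) ⊕ J_1(1)

The characteristic polynomial is
  det(x·I − A) = x^4 - x^3 = x^3*(x - 1)

Eigenvalues and multiplicities (the geometric multiplicity of λ is n − rank(A − λI), which equals the number of Jordan blocks for λ):
  λ = 0: algebraic multiplicity = 3, geometric multiplicity = 2
  λ = 1: algebraic multiplicity = 1, geometric multiplicity = 1

Determining the block sizes for each eigenvalue:
  λ = 0: 2 blocks summing to 3 forces exactly one block of size 2 and the rest size 1 → block sizes [2, 1]
  λ = 1: one block (gm = 1), so the single block has size am = 1 → block sizes [1]

Assembling the blocks gives a Jordan form
J =
  [0, 1, 0, 0]
  [0, 0, 0, 0]
  [0, 0, 0, 0]
  [0, 0, 0, 1]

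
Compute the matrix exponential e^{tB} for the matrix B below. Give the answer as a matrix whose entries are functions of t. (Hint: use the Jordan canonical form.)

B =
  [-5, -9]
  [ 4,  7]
e^{tB} =
  [-6*t*exp(t) + exp(t), -9*t*exp(t)]
  [4*t*exp(t), 6*t*exp(t) + exp(t)]

Strategy: write B = P · J · P⁻¹ where J is a Jordan canonical form, so e^{tB} = P · e^{tJ} · P⁻¹, and e^{tJ} can be computed block-by-block.

B has Jordan form
J =
  [1, 1]
  [0, 1]
(up to reordering of blocks).

Per-block formulas:
  For a 2×2 Jordan block J_2(1): exp(t · J_2(1)) = e^(1t)·(I + t·N), where N is the 2×2 nilpotent shift.

After assembling e^{tJ} and conjugating by P, we get:

e^{tB} =
  [-6*t*exp(t) + exp(t), -9*t*exp(t)]
  [4*t*exp(t), 6*t*exp(t) + exp(t)]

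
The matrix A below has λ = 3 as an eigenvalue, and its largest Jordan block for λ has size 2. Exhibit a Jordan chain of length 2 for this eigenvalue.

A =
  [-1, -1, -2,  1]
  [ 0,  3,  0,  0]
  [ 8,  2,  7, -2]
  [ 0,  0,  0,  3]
A Jordan chain for λ = 3 of length 2:
v_1 = (-4, 0, 8, 0)ᵀ
v_2 = (1, 0, 0, 0)ᵀ

Let N = A − (3)·I. We want v_2 with N^2 v_2 = 0 but N^1 v_2 ≠ 0; then v_{j-1} := N · v_j for j = 2, …, 2.

Pick v_2 = (1, 0, 0, 0)ᵀ.
Then v_1 = N · v_2 = (-4, 0, 8, 0)ᵀ.

Sanity check: (A − (3)·I) v_1 = (0, 0, 0, 0)ᵀ = 0. ✓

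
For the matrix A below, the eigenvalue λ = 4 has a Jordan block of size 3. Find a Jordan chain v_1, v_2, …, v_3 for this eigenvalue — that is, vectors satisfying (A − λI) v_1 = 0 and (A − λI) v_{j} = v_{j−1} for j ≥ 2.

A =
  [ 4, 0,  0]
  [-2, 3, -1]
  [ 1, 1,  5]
A Jordan chain for λ = 4 of length 3:
v_1 = (0, 1, -1)ᵀ
v_2 = (0, -2, 1)ᵀ
v_3 = (1, 0, 0)ᵀ

Let N = A − (4)·I. We want v_3 with N^3 v_3 = 0 but N^2 v_3 ≠ 0; then v_{j-1} := N · v_j for j = 3, …, 2.

Pick v_3 = (1, 0, 0)ᵀ.
Then v_2 = N · v_3 = (0, -2, 1)ᵀ.
Then v_1 = N · v_2 = (0, 1, -1)ᵀ.

Sanity check: (A − (4)·I) v_1 = (0, 0, 0)ᵀ = 0. ✓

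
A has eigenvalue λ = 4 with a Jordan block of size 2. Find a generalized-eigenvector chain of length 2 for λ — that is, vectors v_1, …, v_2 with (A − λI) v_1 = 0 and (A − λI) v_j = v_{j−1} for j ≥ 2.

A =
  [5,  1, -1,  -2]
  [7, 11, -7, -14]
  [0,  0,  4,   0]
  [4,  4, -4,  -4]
A Jordan chain for λ = 4 of length 2:
v_1 = (1, 7, 0, 4)ᵀ
v_2 = (1, 0, 0, 0)ᵀ

Let N = A − (4)·I. We want v_2 with N^2 v_2 = 0 but N^1 v_2 ≠ 0; then v_{j-1} := N · v_j for j = 2, …, 2.

Pick v_2 = (1, 0, 0, 0)ᵀ.
Then v_1 = N · v_2 = (1, 7, 0, 4)ᵀ.

Sanity check: (A − (4)·I) v_1 = (0, 0, 0, 0)ᵀ = 0. ✓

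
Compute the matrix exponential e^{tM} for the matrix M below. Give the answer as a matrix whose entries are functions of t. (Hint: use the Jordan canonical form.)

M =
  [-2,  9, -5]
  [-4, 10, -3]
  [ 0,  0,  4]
e^{tM} =
  [-6*t*exp(4*t) + exp(4*t), 9*t*exp(4*t), 3*t^2*exp(4*t)/2 - 5*t*exp(4*t)]
  [-4*t*exp(4*t), 6*t*exp(4*t) + exp(4*t), t^2*exp(4*t) - 3*t*exp(4*t)]
  [0, 0, exp(4*t)]

Strategy: write M = P · J · P⁻¹ where J is a Jordan canonical form, so e^{tM} = P · e^{tJ} · P⁻¹, and e^{tJ} can be computed block-by-block.

M has Jordan form
J =
  [4, 1, 0]
  [0, 4, 1]
  [0, 0, 4]
(up to reordering of blocks).

Per-block formulas:
  For a 3×3 Jordan block J_3(4): exp(t · J_3(4)) = e^(4t)·(I + t·N + (t^2/2)·N^2), where N is the 3×3 nilpotent shift.

After assembling e^{tJ} and conjugating by P, we get:

e^{tM} =
  [-6*t*exp(4*t) + exp(4*t), 9*t*exp(4*t), 3*t^2*exp(4*t)/2 - 5*t*exp(4*t)]
  [-4*t*exp(4*t), 6*t*exp(4*t) + exp(4*t), t^2*exp(4*t) - 3*t*exp(4*t)]
  [0, 0, exp(4*t)]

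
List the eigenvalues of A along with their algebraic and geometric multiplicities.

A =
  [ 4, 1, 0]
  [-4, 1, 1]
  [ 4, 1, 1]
λ = 2: alg = 3, geom = 1

Step 1 — factor the characteristic polynomial to read off the algebraic multiplicities:
  χ_A(x) = (x - 2)^3

Step 2 — compute geometric multiplicities via the rank-nullity identity g(λ) = n − rank(A − λI):
  rank(A − (2)·I) = 2, so dim ker(A − (2)·I) = n − 2 = 1

Summary:
  λ = 2: algebraic multiplicity = 3, geometric multiplicity = 1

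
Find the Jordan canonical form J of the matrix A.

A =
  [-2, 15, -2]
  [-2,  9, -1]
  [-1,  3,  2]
J_3(3)

The characteristic polynomial is
  det(x·I − A) = x^3 - 9*x^2 + 27*x - 27 = (x - 3)^3

Eigenvalues and multiplicities (the geometric multiplicity of λ is n − rank(A − λI), which equals the number of Jordan blocks for λ):
  λ = 3: algebraic multiplicity = 3, geometric multiplicity = 1

Determining the block sizes for each eigenvalue:
  λ = 3: one block (gm = 1), so the single block has size am = 3 → block sizes [3]

Assembling the blocks gives a Jordan form
J =
  [3, 1, 0]
  [0, 3, 1]
  [0, 0, 3]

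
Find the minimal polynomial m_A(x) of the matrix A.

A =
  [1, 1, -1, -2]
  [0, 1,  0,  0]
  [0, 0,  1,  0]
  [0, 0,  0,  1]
x^2 - 2*x + 1

The characteristic polynomial is χ_A(x) = (x - 1)^4, so the eigenvalues are known. The minimal polynomial is
  m_A(x) = Π_λ (x − λ)^{k_λ}
where k_λ is the size of the *largest* Jordan block for λ (equivalently, the smallest k with (A − λI)^k v = 0 for every generalised eigenvector v of λ).

  λ = 1: largest Jordan block has size 2, contributing (x − 1)^2

So m_A(x) = (x - 1)^2 = x^2 - 2*x + 1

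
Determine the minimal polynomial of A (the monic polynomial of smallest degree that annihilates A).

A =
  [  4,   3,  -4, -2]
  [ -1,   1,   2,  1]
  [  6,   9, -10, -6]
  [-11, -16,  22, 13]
x^3 - 6*x^2 + 12*x - 8

The characteristic polynomial is χ_A(x) = (x - 2)^4, so the eigenvalues are known. The minimal polynomial is
  m_A(x) = Π_λ (x − λ)^{k_λ}
where k_λ is the size of the *largest* Jordan block for λ (equivalently, the smallest k with (A − λI)^k v = 0 for every generalised eigenvector v of λ).

  λ = 2: largest Jordan block has size 3, contributing (x − 2)^3

So m_A(x) = (x - 2)^3 = x^3 - 6*x^2 + 12*x - 8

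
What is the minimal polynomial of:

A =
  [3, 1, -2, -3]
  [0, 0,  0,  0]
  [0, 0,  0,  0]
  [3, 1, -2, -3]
x^2

The characteristic polynomial is χ_A(x) = x^4, so the eigenvalues are known. The minimal polynomial is
  m_A(x) = Π_λ (x − λ)^{k_λ}
where k_λ is the size of the *largest* Jordan block for λ (equivalently, the smallest k with (A − λI)^k v = 0 for every generalised eigenvector v of λ).

  λ = 0: largest Jordan block has size 2, contributing (x − 0)^2

So m_A(x) = x^2 = x^2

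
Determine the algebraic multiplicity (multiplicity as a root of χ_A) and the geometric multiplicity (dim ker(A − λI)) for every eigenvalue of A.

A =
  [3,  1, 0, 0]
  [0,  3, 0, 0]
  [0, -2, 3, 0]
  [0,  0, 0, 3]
λ = 3: alg = 4, geom = 3

Step 1 — factor the characteristic polynomial to read off the algebraic multiplicities:
  χ_A(x) = (x - 3)^4

Step 2 — compute geometric multiplicities via the rank-nullity identity g(λ) = n − rank(A − λI):
  rank(A − (3)·I) = 1, so dim ker(A − (3)·I) = n − 1 = 3

Summary:
  λ = 3: algebraic multiplicity = 4, geometric multiplicity = 3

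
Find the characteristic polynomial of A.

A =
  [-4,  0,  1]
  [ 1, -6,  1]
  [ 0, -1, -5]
x^3 + 15*x^2 + 75*x + 125

Expanding det(x·I − A) (e.g. by cofactor expansion or by noting that A is similar to its Jordan form J, which has the same characteristic polynomial as A) gives
  χ_A(x) = x^3 + 15*x^2 + 75*x + 125
which factors as (x + 5)^3. The eigenvalues (with algebraic multiplicities) are λ = -5 with multiplicity 3.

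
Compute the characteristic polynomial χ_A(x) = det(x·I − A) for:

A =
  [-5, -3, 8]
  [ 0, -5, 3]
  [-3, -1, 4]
x^3 + 6*x^2 + 12*x + 8

Expanding det(x·I − A) (e.g. by cofactor expansion or by noting that A is similar to its Jordan form J, which has the same characteristic polynomial as A) gives
  χ_A(x) = x^3 + 6*x^2 + 12*x + 8
which factors as (x + 2)^3. The eigenvalues (with algebraic multiplicities) are λ = -2 with multiplicity 3.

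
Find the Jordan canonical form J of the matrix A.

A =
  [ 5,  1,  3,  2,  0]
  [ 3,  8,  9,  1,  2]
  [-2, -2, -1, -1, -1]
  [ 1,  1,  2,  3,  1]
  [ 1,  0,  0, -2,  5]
J_3(4) ⊕ J_2(4)

The characteristic polynomial is
  det(x·I − A) = x^5 - 20*x^4 + 160*x^3 - 640*x^2 + 1280*x - 1024 = (x - 4)^5

Eigenvalues and multiplicities (the geometric multiplicity of λ is n − rank(A − λI), which equals the number of Jordan blocks for λ):
  λ = 4: algebraic multiplicity = 5, geometric multiplicity = 2

Determining the block sizes for each eigenvalue:
  λ = 4: with am = 5 and gm = 2, the partition is not yet determined (e.g. several partitions of 5 into 2 parts exist). Let N = A − (4)·I. Computing rank(N^1) = 3, rank(N^2) = 1, rank(N^3) = 0; the number of blocks of size ≥ j is rank(N^{j−1}) − rank(N^j), giving [2, 2, 1]. So we have 1 block(s) of size 3, 1 block(s) of size 2 → block sizes [3, 2]

Assembling the blocks gives a Jordan form
J =
  [4, 1, 0, 0, 0]
  [0, 4, 1, 0, 0]
  [0, 0, 4, 0, 0]
  [0, 0, 0, 4, 1]
  [0, 0, 0, 0, 4]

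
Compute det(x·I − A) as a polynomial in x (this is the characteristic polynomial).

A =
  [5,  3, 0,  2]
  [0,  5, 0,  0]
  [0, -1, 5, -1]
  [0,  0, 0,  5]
x^4 - 20*x^3 + 150*x^2 - 500*x + 625

Expanding det(x·I − A) (e.g. by cofactor expansion or by noting that A is similar to its Jordan form J, which has the same characteristic polynomial as A) gives
  χ_A(x) = x^4 - 20*x^3 + 150*x^2 - 500*x + 625
which factors as (x - 5)^4. The eigenvalues (with algebraic multiplicities) are λ = 5 with multiplicity 4.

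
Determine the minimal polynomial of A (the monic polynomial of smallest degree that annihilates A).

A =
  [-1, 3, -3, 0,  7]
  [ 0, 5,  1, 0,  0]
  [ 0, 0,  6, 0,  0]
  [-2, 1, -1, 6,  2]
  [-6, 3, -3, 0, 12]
x^2 - 11*x + 30

The characteristic polynomial is χ_A(x) = (x - 6)^3*(x - 5)^2, so the eigenvalues are known. The minimal polynomial is
  m_A(x) = Π_λ (x − λ)^{k_λ}
where k_λ is the size of the *largest* Jordan block for λ (equivalently, the smallest k with (A − λI)^k v = 0 for every generalised eigenvector v of λ).

  λ = 5: largest Jordan block has size 1, contributing (x − 5)
  λ = 6: largest Jordan block has size 1, contributing (x − 6)

So m_A(x) = (x - 6)*(x - 5) = x^2 - 11*x + 30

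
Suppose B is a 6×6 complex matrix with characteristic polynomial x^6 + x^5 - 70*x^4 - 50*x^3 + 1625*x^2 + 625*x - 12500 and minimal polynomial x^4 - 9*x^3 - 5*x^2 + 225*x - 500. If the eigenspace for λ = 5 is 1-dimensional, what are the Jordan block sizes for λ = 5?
Block sizes for λ = 5: [2]

Step 1 — from the characteristic polynomial, algebraic multiplicity of λ = 5 is 2. From dim ker(B − (5)·I) = 1, there are exactly 1 Jordan blocks for λ = 5.
Step 2 — from the minimal polynomial, the factor (x − 5)^2 tells us the largest block for λ = 5 has size 2.
Step 3 — with total size 2, 1 blocks, and largest block 2, the block sizes (in nonincreasing order) are [2].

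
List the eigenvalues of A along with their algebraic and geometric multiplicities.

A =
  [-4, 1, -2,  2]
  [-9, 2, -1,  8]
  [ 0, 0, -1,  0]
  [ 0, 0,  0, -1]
λ = -1: alg = 4, geom = 2

Step 1 — factor the characteristic polynomial to read off the algebraic multiplicities:
  χ_A(x) = (x + 1)^4

Step 2 — compute geometric multiplicities via the rank-nullity identity g(λ) = n − rank(A − λI):
  rank(A − (-1)·I) = 2, so dim ker(A − (-1)·I) = n − 2 = 2

Summary:
  λ = -1: algebraic multiplicity = 4, geometric multiplicity = 2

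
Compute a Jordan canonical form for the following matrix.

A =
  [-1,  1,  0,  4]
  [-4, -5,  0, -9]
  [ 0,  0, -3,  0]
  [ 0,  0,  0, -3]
J_3(-3) ⊕ J_1(-3)

The characteristic polynomial is
  det(x·I − A) = x^4 + 12*x^3 + 54*x^2 + 108*x + 81 = (x + 3)^4

Eigenvalues and multiplicities (the geometric multiplicity of λ is n − rank(A − λI), which equals the number of Jordan blocks for λ):
  λ = -3: algebraic multiplicity = 4, geometric multiplicity = 2

Determining the block sizes for each eigenvalue:
  λ = -3: with am = 4 and gm = 2, the partition is not yet determined (e.g. several partitions of 4 into 2 parts exist). Let N = A − (-3)·I. Computing rank(N^1) = 2, rank(N^2) = 1, rank(N^3) = 0; the number of blocks of size ≥ j is rank(N^{j−1}) − rank(N^j), giving [2, 1, 1]. So we have 1 block(s) of size 3, 1 block(s) of size 1 → block sizes [3, 1]

Assembling the blocks gives a Jordan form
J =
  [-3,  1,  0,  0]
  [ 0, -3,  1,  0]
  [ 0,  0, -3,  0]
  [ 0,  0,  0, -3]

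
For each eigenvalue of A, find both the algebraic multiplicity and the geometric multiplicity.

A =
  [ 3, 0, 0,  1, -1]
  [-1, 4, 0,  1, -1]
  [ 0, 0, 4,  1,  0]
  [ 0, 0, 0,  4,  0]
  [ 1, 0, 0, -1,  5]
λ = 4: alg = 5, geom = 3

Step 1 — factor the characteristic polynomial to read off the algebraic multiplicities:
  χ_A(x) = (x - 4)^5

Step 2 — compute geometric multiplicities via the rank-nullity identity g(λ) = n − rank(A − λI):
  rank(A − (4)·I) = 2, so dim ker(A − (4)·I) = n − 2 = 3

Summary:
  λ = 4: algebraic multiplicity = 5, geometric multiplicity = 3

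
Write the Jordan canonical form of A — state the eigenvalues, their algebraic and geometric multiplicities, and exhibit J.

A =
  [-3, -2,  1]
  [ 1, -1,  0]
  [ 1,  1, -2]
J_3(-2)

The characteristic polynomial is
  det(x·I − A) = x^3 + 6*x^2 + 12*x + 8 = (x + 2)^3

Eigenvalues and multiplicities (the geometric multiplicity of λ is n − rank(A − λI), which equals the number of Jordan blocks for λ):
  λ = -2: algebraic multiplicity = 3, geometric multiplicity = 1

Determining the block sizes for each eigenvalue:
  λ = -2: one block (gm = 1), so the single block has size am = 3 → block sizes [3]

Assembling the blocks gives a Jordan form
J =
  [-2,  1,  0]
  [ 0, -2,  1]
  [ 0,  0, -2]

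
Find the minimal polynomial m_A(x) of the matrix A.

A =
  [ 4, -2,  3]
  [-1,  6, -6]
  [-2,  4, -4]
x^3 - 6*x^2 + 12*x - 8

The characteristic polynomial is χ_A(x) = (x - 2)^3, so the eigenvalues are known. The minimal polynomial is
  m_A(x) = Π_λ (x − λ)^{k_λ}
where k_λ is the size of the *largest* Jordan block for λ (equivalently, the smallest k with (A − λI)^k v = 0 for every generalised eigenvector v of λ).

  λ = 2: largest Jordan block has size 3, contributing (x − 2)^3

So m_A(x) = (x - 2)^3 = x^3 - 6*x^2 + 12*x - 8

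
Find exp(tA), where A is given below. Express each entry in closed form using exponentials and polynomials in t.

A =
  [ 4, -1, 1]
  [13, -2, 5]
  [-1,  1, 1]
e^{tA} =
  [-5*t^2*exp(t)/2 + 3*t*exp(t) + exp(t), t^2*exp(t)/2 - t*exp(t), -t^2*exp(t) + t*exp(t)]
  [-5*t^2*exp(t)/2 + 13*t*exp(t), t^2*exp(t)/2 - 3*t*exp(t) + exp(t), -t^2*exp(t) + 5*t*exp(t)]
  [5*t^2*exp(t) - t*exp(t), -t^2*exp(t) + t*exp(t), 2*t^2*exp(t) + exp(t)]

Strategy: write A = P · J · P⁻¹ where J is a Jordan canonical form, so e^{tA} = P · e^{tJ} · P⁻¹, and e^{tJ} can be computed block-by-block.

A has Jordan form
J =
  [1, 1, 0]
  [0, 1, 1]
  [0, 0, 1]
(up to reordering of blocks).

Per-block formulas:
  For a 3×3 Jordan block J_3(1): exp(t · J_3(1)) = e^(1t)·(I + t·N + (t^2/2)·N^2), where N is the 3×3 nilpotent shift.

After assembling e^{tJ} and conjugating by P, we get:

e^{tA} =
  [-5*t^2*exp(t)/2 + 3*t*exp(t) + exp(t), t^2*exp(t)/2 - t*exp(t), -t^2*exp(t) + t*exp(t)]
  [-5*t^2*exp(t)/2 + 13*t*exp(t), t^2*exp(t)/2 - 3*t*exp(t) + exp(t), -t^2*exp(t) + 5*t*exp(t)]
  [5*t^2*exp(t) - t*exp(t), -t^2*exp(t) + t*exp(t), 2*t^2*exp(t) + exp(t)]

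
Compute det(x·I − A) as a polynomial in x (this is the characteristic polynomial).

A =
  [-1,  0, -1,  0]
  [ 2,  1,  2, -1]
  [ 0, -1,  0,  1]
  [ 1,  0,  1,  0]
x^4

Expanding det(x·I − A) (e.g. by cofactor expansion or by noting that A is similar to its Jordan form J, which has the same characteristic polynomial as A) gives
  χ_A(x) = x^4
which factors as x^4. The eigenvalues (with algebraic multiplicities) are λ = 0 with multiplicity 4.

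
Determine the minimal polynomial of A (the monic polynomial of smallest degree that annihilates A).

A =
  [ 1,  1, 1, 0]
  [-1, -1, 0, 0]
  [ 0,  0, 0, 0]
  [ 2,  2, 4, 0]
x^3

The characteristic polynomial is χ_A(x) = x^4, so the eigenvalues are known. The minimal polynomial is
  m_A(x) = Π_λ (x − λ)^{k_λ}
where k_λ is the size of the *largest* Jordan block for λ (equivalently, the smallest k with (A − λI)^k v = 0 for every generalised eigenvector v of λ).

  λ = 0: largest Jordan block has size 3, contributing (x − 0)^3

So m_A(x) = x^3 = x^3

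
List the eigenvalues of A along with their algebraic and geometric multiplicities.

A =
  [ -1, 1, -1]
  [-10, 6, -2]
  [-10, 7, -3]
λ = -1: alg = 2, geom = 1; λ = 4: alg = 1, geom = 1

Step 1 — factor the characteristic polynomial to read off the algebraic multiplicities:
  χ_A(x) = (x - 4)*(x + 1)^2

Step 2 — compute geometric multiplicities via the rank-nullity identity g(λ) = n − rank(A − λI):
  rank(A − (-1)·I) = 2, so dim ker(A − (-1)·I) = n − 2 = 1
  rank(A − (4)·I) = 2, so dim ker(A − (4)·I) = n − 2 = 1

Summary:
  λ = -1: algebraic multiplicity = 2, geometric multiplicity = 1
  λ = 4: algebraic multiplicity = 1, geometric multiplicity = 1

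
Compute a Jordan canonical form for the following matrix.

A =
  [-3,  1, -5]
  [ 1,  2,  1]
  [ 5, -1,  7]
J_3(2)

The characteristic polynomial is
  det(x·I − A) = x^3 - 6*x^2 + 12*x - 8 = (x - 2)^3

Eigenvalues and multiplicities (the geometric multiplicity of λ is n − rank(A − λI), which equals the number of Jordan blocks for λ):
  λ = 2: algebraic multiplicity = 3, geometric multiplicity = 1

Determining the block sizes for each eigenvalue:
  λ = 2: one block (gm = 1), so the single block has size am = 3 → block sizes [3]

Assembling the blocks gives a Jordan form
J =
  [2, 1, 0]
  [0, 2, 1]
  [0, 0, 2]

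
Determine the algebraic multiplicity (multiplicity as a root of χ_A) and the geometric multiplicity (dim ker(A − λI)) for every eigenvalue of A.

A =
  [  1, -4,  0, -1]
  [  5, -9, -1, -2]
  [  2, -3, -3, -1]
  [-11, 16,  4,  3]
λ = -2: alg = 4, geom = 2

Step 1 — factor the characteristic polynomial to read off the algebraic multiplicities:
  χ_A(x) = (x + 2)^4

Step 2 — compute geometric multiplicities via the rank-nullity identity g(λ) = n − rank(A − λI):
  rank(A − (-2)·I) = 2, so dim ker(A − (-2)·I) = n − 2 = 2

Summary:
  λ = -2: algebraic multiplicity = 4, geometric multiplicity = 2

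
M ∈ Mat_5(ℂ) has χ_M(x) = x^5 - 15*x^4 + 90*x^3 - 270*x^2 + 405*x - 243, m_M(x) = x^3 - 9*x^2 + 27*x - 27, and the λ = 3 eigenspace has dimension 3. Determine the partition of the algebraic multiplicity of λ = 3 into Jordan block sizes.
Block sizes for λ = 3: [3, 1, 1]

Step 1 — from the characteristic polynomial, algebraic multiplicity of λ = 3 is 5. From dim ker(M − (3)·I) = 3, there are exactly 3 Jordan blocks for λ = 3.
Step 2 — from the minimal polynomial, the factor (x − 3)^3 tells us the largest block for λ = 3 has size 3.
Step 3 — with total size 5, 3 blocks, and largest block 3, the block sizes (in nonincreasing order) are [3, 1, 1].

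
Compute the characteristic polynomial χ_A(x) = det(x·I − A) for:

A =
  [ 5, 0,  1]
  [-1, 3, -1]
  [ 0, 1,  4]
x^3 - 12*x^2 + 48*x - 64

Expanding det(x·I − A) (e.g. by cofactor expansion or by noting that A is similar to its Jordan form J, which has the same characteristic polynomial as A) gives
  χ_A(x) = x^3 - 12*x^2 + 48*x - 64
which factors as (x - 4)^3. The eigenvalues (with algebraic multiplicities) are λ = 4 with multiplicity 3.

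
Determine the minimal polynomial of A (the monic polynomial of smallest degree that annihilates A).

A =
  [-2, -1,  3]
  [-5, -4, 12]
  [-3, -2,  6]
x^3

The characteristic polynomial is χ_A(x) = x^3, so the eigenvalues are known. The minimal polynomial is
  m_A(x) = Π_λ (x − λ)^{k_λ}
where k_λ is the size of the *largest* Jordan block for λ (equivalently, the smallest k with (A − λI)^k v = 0 for every generalised eigenvector v of λ).

  λ = 0: largest Jordan block has size 3, contributing (x − 0)^3

So m_A(x) = x^3 = x^3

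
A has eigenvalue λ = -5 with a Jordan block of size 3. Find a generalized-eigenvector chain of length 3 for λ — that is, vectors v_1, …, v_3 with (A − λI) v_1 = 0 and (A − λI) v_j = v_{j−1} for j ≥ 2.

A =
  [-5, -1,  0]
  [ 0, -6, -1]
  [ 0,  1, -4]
A Jordan chain for λ = -5 of length 3:
v_1 = (1, 0, 0)ᵀ
v_2 = (-1, -1, 1)ᵀ
v_3 = (0, 1, 0)ᵀ

Let N = A − (-5)·I. We want v_3 with N^3 v_3 = 0 but N^2 v_3 ≠ 0; then v_{j-1} := N · v_j for j = 3, …, 2.

Pick v_3 = (0, 1, 0)ᵀ.
Then v_2 = N · v_3 = (-1, -1, 1)ᵀ.
Then v_1 = N · v_2 = (1, 0, 0)ᵀ.

Sanity check: (A − (-5)·I) v_1 = (0, 0, 0)ᵀ = 0. ✓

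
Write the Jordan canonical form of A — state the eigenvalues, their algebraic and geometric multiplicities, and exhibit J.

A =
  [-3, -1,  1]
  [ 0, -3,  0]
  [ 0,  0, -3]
J_2(-3) ⊕ J_1(-3)

The characteristic polynomial is
  det(x·I − A) = x^3 + 9*x^2 + 27*x + 27 = (x + 3)^3

Eigenvalues and multiplicities (the geometric multiplicity of λ is n − rank(A − λI), which equals the number of Jordan blocks for λ):
  λ = -3: algebraic multiplicity = 3, geometric multiplicity = 2

Determining the block sizes for each eigenvalue:
  λ = -3: 2 blocks summing to 3 forces exactly one block of size 2 and the rest size 1 → block sizes [2, 1]

Assembling the blocks gives a Jordan form
J =
  [-3,  1,  0]
  [ 0, -3,  0]
  [ 0,  0, -3]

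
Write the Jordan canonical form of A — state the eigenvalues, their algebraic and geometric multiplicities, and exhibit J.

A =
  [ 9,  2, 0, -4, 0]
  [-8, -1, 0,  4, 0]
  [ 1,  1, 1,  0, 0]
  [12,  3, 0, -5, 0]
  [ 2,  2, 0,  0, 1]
J_2(1) ⊕ J_2(1) ⊕ J_1(1)

The characteristic polynomial is
  det(x·I − A) = x^5 - 5*x^4 + 10*x^3 - 10*x^2 + 5*x - 1 = (x - 1)^5

Eigenvalues and multiplicities (the geometric multiplicity of λ is n − rank(A − λI), which equals the number of Jordan blocks for λ):
  λ = 1: algebraic multiplicity = 5, geometric multiplicity = 3

Determining the block sizes for each eigenvalue:
  λ = 1: with am = 5 and gm = 3, the partition is not yet determined (e.g. several partitions of 5 into 3 parts exist). Let N = A − (1)·I. Computing rank(N^1) = 2, rank(N^2) = 0; the number of blocks of size ≥ j is rank(N^{j−1}) − rank(N^j), giving [3, 2]. So we have 2 block(s) of size 2, 1 block(s) of size 1 → block sizes [2, 2, 1]

Assembling the blocks gives a Jordan form
J =
  [1, 1, 0, 0, 0]
  [0, 1, 0, 0, 0]
  [0, 0, 1, 1, 0]
  [0, 0, 0, 1, 0]
  [0, 0, 0, 0, 1]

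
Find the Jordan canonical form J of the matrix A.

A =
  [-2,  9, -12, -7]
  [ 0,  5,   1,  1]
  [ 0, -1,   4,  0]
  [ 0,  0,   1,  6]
J_1(-2) ⊕ J_3(5)

The characteristic polynomial is
  det(x·I − A) = x^4 - 13*x^3 + 45*x^2 + 25*x - 250 = (x - 5)^3*(x + 2)

Eigenvalues and multiplicities (the geometric multiplicity of λ is n − rank(A − λI), which equals the number of Jordan blocks for λ):
  λ = -2: algebraic multiplicity = 1, geometric multiplicity = 1
  λ = 5: algebraic multiplicity = 3, geometric multiplicity = 1

Determining the block sizes for each eigenvalue:
  λ = -2: one block (gm = 1), so the single block has size am = 1 → block sizes [1]
  λ = 5: one block (gm = 1), so the single block has size am = 3 → block sizes [3]

Assembling the blocks gives a Jordan form
J =
  [-2, 0, 0, 0]
  [ 0, 5, 1, 0]
  [ 0, 0, 5, 1]
  [ 0, 0, 0, 5]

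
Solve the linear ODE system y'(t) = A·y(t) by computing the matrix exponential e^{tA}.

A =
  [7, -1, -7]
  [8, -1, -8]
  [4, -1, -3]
e^{tA} =
  [6*t*exp(t) + exp(t), 3*t^2*exp(t)/2 - t*exp(t), -3*t^2*exp(t) - 7*t*exp(t)]
  [8*t*exp(t), 2*t^2*exp(t) - 2*t*exp(t) + exp(t), -4*t^2*exp(t) - 8*t*exp(t)]
  [4*t*exp(t), t^2*exp(t) - t*exp(t), -2*t^2*exp(t) - 4*t*exp(t) + exp(t)]

Strategy: write A = P · J · P⁻¹ where J is a Jordan canonical form, so e^{tA} = P · e^{tJ} · P⁻¹, and e^{tJ} can be computed block-by-block.

A has Jordan form
J =
  [1, 1, 0]
  [0, 1, 1]
  [0, 0, 1]
(up to reordering of blocks).

Per-block formulas:
  For a 3×3 Jordan block J_3(1): exp(t · J_3(1)) = e^(1t)·(I + t·N + (t^2/2)·N^2), where N is the 3×3 nilpotent shift.

After assembling e^{tJ} and conjugating by P, we get:

e^{tA} =
  [6*t*exp(t) + exp(t), 3*t^2*exp(t)/2 - t*exp(t), -3*t^2*exp(t) - 7*t*exp(t)]
  [8*t*exp(t), 2*t^2*exp(t) - 2*t*exp(t) + exp(t), -4*t^2*exp(t) - 8*t*exp(t)]
  [4*t*exp(t), t^2*exp(t) - t*exp(t), -2*t^2*exp(t) - 4*t*exp(t) + exp(t)]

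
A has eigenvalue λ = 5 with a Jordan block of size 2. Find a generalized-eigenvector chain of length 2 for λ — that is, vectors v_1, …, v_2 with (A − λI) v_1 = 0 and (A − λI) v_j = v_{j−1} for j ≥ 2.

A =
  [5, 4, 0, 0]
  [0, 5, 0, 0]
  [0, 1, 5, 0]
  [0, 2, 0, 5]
A Jordan chain for λ = 5 of length 2:
v_1 = (4, 0, 1, 2)ᵀ
v_2 = (0, 1, 0, 0)ᵀ

Let N = A − (5)·I. We want v_2 with N^2 v_2 = 0 but N^1 v_2 ≠ 0; then v_{j-1} := N · v_j for j = 2, …, 2.

Pick v_2 = (0, 1, 0, 0)ᵀ.
Then v_1 = N · v_2 = (4, 0, 1, 2)ᵀ.

Sanity check: (A − (5)·I) v_1 = (0, 0, 0, 0)ᵀ = 0. ✓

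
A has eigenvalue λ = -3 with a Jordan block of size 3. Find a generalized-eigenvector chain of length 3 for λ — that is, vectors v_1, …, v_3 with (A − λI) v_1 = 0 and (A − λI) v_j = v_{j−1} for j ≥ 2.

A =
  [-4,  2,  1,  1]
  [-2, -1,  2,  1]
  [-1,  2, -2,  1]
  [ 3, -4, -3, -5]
A Jordan chain for λ = -3 of length 3:
v_1 = (-1, -1, -1, 2)ᵀ
v_2 = (-1, -2, -1, 3)ᵀ
v_3 = (1, 0, 0, 0)ᵀ

Let N = A − (-3)·I. We want v_3 with N^3 v_3 = 0 but N^2 v_3 ≠ 0; then v_{j-1} := N · v_j for j = 3, …, 2.

Pick v_3 = (1, 0, 0, 0)ᵀ.
Then v_2 = N · v_3 = (-1, -2, -1, 3)ᵀ.
Then v_1 = N · v_2 = (-1, -1, -1, 2)ᵀ.

Sanity check: (A − (-3)·I) v_1 = (0, 0, 0, 0)ᵀ = 0. ✓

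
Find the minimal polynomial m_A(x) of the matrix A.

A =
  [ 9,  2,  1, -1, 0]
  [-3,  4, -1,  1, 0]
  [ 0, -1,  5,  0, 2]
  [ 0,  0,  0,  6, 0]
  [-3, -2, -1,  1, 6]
x^3 - 18*x^2 + 108*x - 216

The characteristic polynomial is χ_A(x) = (x - 6)^5, so the eigenvalues are known. The minimal polynomial is
  m_A(x) = Π_λ (x − λ)^{k_λ}
where k_λ is the size of the *largest* Jordan block for λ (equivalently, the smallest k with (A − λI)^k v = 0 for every generalised eigenvector v of λ).

  λ = 6: largest Jordan block has size 3, contributing (x − 6)^3

So m_A(x) = (x - 6)^3 = x^3 - 18*x^2 + 108*x - 216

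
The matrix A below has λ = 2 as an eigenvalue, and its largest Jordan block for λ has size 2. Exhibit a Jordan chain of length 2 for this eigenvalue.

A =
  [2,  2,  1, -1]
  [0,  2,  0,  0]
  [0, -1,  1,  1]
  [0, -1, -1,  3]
A Jordan chain for λ = 2 of length 2:
v_1 = (2, 0, -1, -1)ᵀ
v_2 = (0, 1, 0, 0)ᵀ

Let N = A − (2)·I. We want v_2 with N^2 v_2 = 0 but N^1 v_2 ≠ 0; then v_{j-1} := N · v_j for j = 2, …, 2.

Pick v_2 = (0, 1, 0, 0)ᵀ.
Then v_1 = N · v_2 = (2, 0, -1, -1)ᵀ.

Sanity check: (A − (2)·I) v_1 = (0, 0, 0, 0)ᵀ = 0. ✓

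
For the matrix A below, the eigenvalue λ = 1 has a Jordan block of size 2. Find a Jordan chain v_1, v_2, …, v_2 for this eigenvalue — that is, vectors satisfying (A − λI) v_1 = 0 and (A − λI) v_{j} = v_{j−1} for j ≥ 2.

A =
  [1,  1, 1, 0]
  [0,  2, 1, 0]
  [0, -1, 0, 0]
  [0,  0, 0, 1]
A Jordan chain for λ = 1 of length 2:
v_1 = (1, 1, -1, 0)ᵀ
v_2 = (0, 1, 0, 0)ᵀ

Let N = A − (1)·I. We want v_2 with N^2 v_2 = 0 but N^1 v_2 ≠ 0; then v_{j-1} := N · v_j for j = 2, …, 2.

Pick v_2 = (0, 1, 0, 0)ᵀ.
Then v_1 = N · v_2 = (1, 1, -1, 0)ᵀ.

Sanity check: (A − (1)·I) v_1 = (0, 0, 0, 0)ᵀ = 0. ✓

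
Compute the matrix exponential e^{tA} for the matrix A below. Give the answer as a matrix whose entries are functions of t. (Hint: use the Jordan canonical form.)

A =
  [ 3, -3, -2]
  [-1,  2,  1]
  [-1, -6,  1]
e^{tA} =
  [3*t^2*exp(2*t) + t*exp(2*t) + exp(2*t), 9*t^2*exp(2*t)/2 - 3*t*exp(2*t), -3*t^2*exp(2*t)/2 - 2*t*exp(2*t)]
  [-t^2*exp(2*t) - t*exp(2*t), -3*t^2*exp(2*t)/2 + exp(2*t), t^2*exp(2*t)/2 + t*exp(2*t)]
  [3*t^2*exp(2*t) - t*exp(2*t), 9*t^2*exp(2*t)/2 - 6*t*exp(2*t), -3*t^2*exp(2*t)/2 - t*exp(2*t) + exp(2*t)]

Strategy: write A = P · J · P⁻¹ where J is a Jordan canonical form, so e^{tA} = P · e^{tJ} · P⁻¹, and e^{tJ} can be computed block-by-block.

A has Jordan form
J =
  [2, 1, 0]
  [0, 2, 1]
  [0, 0, 2]
(up to reordering of blocks).

Per-block formulas:
  For a 3×3 Jordan block J_3(2): exp(t · J_3(2)) = e^(2t)·(I + t·N + (t^2/2)·N^2), where N is the 3×3 nilpotent shift.

After assembling e^{tJ} and conjugating by P, we get:

e^{tA} =
  [3*t^2*exp(2*t) + t*exp(2*t) + exp(2*t), 9*t^2*exp(2*t)/2 - 3*t*exp(2*t), -3*t^2*exp(2*t)/2 - 2*t*exp(2*t)]
  [-t^2*exp(2*t) - t*exp(2*t), -3*t^2*exp(2*t)/2 + exp(2*t), t^2*exp(2*t)/2 + t*exp(2*t)]
  [3*t^2*exp(2*t) - t*exp(2*t), 9*t^2*exp(2*t)/2 - 6*t*exp(2*t), -3*t^2*exp(2*t)/2 - t*exp(2*t) + exp(2*t)]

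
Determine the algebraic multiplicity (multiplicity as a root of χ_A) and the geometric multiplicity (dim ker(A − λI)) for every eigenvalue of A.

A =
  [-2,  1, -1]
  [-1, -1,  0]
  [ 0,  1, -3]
λ = -2: alg = 3, geom = 1

Step 1 — factor the characteristic polynomial to read off the algebraic multiplicities:
  χ_A(x) = (x + 2)^3

Step 2 — compute geometric multiplicities via the rank-nullity identity g(λ) = n − rank(A − λI):
  rank(A − (-2)·I) = 2, so dim ker(A − (-2)·I) = n − 2 = 1

Summary:
  λ = -2: algebraic multiplicity = 3, geometric multiplicity = 1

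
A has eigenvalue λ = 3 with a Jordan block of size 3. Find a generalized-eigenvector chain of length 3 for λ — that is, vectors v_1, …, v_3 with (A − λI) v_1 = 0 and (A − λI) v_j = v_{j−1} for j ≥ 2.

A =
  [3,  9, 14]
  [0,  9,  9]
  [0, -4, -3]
A Jordan chain for λ = 3 of length 3:
v_1 = (-2, 0, 0)ᵀ
v_2 = (9, 6, -4)ᵀ
v_3 = (0, 1, 0)ᵀ

Let N = A − (3)·I. We want v_3 with N^3 v_3 = 0 but N^2 v_3 ≠ 0; then v_{j-1} := N · v_j for j = 3, …, 2.

Pick v_3 = (0, 1, 0)ᵀ.
Then v_2 = N · v_3 = (9, 6, -4)ᵀ.
Then v_1 = N · v_2 = (-2, 0, 0)ᵀ.

Sanity check: (A − (3)·I) v_1 = (0, 0, 0)ᵀ = 0. ✓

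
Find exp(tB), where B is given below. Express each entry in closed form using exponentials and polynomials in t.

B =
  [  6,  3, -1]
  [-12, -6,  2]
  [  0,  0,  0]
e^{tB} =
  [6*t + 1, 3*t, -t]
  [-12*t, 1 - 6*t, 2*t]
  [0, 0, 1]

Strategy: write B = P · J · P⁻¹ where J is a Jordan canonical form, so e^{tB} = P · e^{tJ} · P⁻¹, and e^{tJ} can be computed block-by-block.

B has Jordan form
J =
  [0, 1, 0]
  [0, 0, 0]
  [0, 0, 0]
(up to reordering of blocks).

Per-block formulas:
  For a 1×1 block at λ = 0: exp(t · [0]) = [e^(0t)].
  For a 2×2 Jordan block J_2(0): exp(t · J_2(0)) = e^(0t)·(I + t·N), where N is the 2×2 nilpotent shift.

After assembling e^{tJ} and conjugating by P, we get:

e^{tB} =
  [6*t + 1, 3*t, -t]
  [-12*t, 1 - 6*t, 2*t]
  [0, 0, 1]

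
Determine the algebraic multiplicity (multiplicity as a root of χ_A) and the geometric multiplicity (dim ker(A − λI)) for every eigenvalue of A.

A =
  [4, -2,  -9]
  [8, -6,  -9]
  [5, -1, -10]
λ = -4: alg = 3, geom = 1

Step 1 — factor the characteristic polynomial to read off the algebraic multiplicities:
  χ_A(x) = (x + 4)^3

Step 2 — compute geometric multiplicities via the rank-nullity identity g(λ) = n − rank(A − λI):
  rank(A − (-4)·I) = 2, so dim ker(A − (-4)·I) = n − 2 = 1

Summary:
  λ = -4: algebraic multiplicity = 3, geometric multiplicity = 1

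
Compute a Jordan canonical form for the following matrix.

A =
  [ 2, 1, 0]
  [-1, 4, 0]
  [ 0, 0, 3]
J_2(3) ⊕ J_1(3)

The characteristic polynomial is
  det(x·I − A) = x^3 - 9*x^2 + 27*x - 27 = (x - 3)^3

Eigenvalues and multiplicities (the geometric multiplicity of λ is n − rank(A − λI), which equals the number of Jordan blocks for λ):
  λ = 3: algebraic multiplicity = 3, geometric multiplicity = 2

Determining the block sizes for each eigenvalue:
  λ = 3: 2 blocks summing to 3 forces exactly one block of size 2 and the rest size 1 → block sizes [2, 1]

Assembling the blocks gives a Jordan form
J =
  [3, 1, 0]
  [0, 3, 0]
  [0, 0, 3]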